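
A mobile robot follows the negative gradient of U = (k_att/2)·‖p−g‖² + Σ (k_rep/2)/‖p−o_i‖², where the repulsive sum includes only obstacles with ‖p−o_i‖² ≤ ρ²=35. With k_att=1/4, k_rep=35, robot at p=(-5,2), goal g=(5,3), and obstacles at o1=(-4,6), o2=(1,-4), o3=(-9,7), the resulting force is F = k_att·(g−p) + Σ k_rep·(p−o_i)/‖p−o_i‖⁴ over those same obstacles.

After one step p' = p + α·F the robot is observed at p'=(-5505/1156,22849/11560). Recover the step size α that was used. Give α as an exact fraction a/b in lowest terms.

α = 1/10

F_att = 1/4·(g−p) = 1/4·(10,1) = (2.5000,0.2500)
o1: d²=17 ≤ ρ²=35; F_rep = 35·(-1,-4)/17² = (-0.1211,-0.4844)
o2: d²=72 > ρ²=35 → inactive
o3: d²=41 > ρ²=35 → inactive
F = F_att + ΣF_rep = (2.3789,-0.2344)
Δp = p'−p = (0.2379,-0.0234); α = Δx/Fx = (275/1156) / (1375/578) = 1/10
check: Δy/Fy = (-271/11560) / (-271/1156) = 1/10 ✓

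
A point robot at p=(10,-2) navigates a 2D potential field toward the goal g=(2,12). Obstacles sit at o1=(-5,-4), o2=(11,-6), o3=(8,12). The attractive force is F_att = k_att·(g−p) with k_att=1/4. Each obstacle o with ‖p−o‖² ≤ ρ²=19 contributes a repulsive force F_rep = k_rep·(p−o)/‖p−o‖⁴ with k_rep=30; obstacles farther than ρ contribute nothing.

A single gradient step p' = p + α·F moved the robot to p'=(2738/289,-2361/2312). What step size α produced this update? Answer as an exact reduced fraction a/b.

α = 1/4

F_att = 1/4·(g−p) = 1/4·(-8,14) = (-2.0000,3.5000)
o1: d²=229 > ρ²=19 → inactive
o2: d²=17 ≤ ρ²=19; F_rep = 30·(-1,4)/17² = (-0.1038,0.4152)
o3: d²=200 > ρ²=19 → inactive
F = F_att + ΣF_rep = (-2.1038,3.9152)
Δp = p'−p = (-0.5260,0.9788); α = Δx/Fx = (-152/289) / (-608/289) = 1/4
check: Δy/Fy = (2263/2312) / (2263/578) = 1/4 ✓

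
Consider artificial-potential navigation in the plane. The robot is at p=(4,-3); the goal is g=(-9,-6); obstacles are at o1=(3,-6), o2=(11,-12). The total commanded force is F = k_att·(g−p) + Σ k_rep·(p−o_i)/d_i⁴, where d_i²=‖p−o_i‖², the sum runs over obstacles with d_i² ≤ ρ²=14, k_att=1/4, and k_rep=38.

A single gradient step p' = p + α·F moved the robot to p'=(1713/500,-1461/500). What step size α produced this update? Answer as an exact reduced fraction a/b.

α = 1/5

F_att = 1/4·(g−p) = 1/4·(-13,-3) = (-3.2500,-0.7500)
o1: d²=10 ≤ ρ²=14; F_rep = 38·(1,3)/10² = (0.3800,1.1400)
o2: d²=130 > ρ²=14 → inactive
F = F_att + ΣF_rep = (-2.8700,0.3900)
Δp = p'−p = (-0.5740,0.0780); α = Δx/Fx = (-287/500) / (-287/100) = 1/5
check: Δy/Fy = (39/500) / (39/100) = 1/5 ✓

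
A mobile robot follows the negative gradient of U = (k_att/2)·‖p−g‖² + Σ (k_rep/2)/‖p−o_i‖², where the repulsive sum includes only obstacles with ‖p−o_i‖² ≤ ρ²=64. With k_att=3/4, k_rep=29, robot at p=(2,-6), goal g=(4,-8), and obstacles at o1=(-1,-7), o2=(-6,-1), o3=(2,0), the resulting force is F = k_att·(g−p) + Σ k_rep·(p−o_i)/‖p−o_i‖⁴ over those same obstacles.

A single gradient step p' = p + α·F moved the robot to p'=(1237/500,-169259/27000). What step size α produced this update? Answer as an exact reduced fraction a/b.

F_att = 3/4·(g−p) = 3/4·(2,-2) = (1.5000,-1.5000)
o1: d²=10 ≤ ρ²=64; F_rep = 29·(3,1)/10² = (0.8700,0.2900)
o2: d²=89 > ρ²=64 → inactive
o3: d²=36 ≤ ρ²=64; F_rep = 29·(0,-6)/36² = (0.0000,-0.1343)
F = F_att + ΣF_rep = (2.3700,-1.3443)
Δp = p'−p = (0.4740,-0.2689); α = Δx/Fx = (237/500) / (237/100) = 1/5
check: Δy/Fy = (-7259/27000) / (-7259/5400) = 1/5 ✓

α = 1/5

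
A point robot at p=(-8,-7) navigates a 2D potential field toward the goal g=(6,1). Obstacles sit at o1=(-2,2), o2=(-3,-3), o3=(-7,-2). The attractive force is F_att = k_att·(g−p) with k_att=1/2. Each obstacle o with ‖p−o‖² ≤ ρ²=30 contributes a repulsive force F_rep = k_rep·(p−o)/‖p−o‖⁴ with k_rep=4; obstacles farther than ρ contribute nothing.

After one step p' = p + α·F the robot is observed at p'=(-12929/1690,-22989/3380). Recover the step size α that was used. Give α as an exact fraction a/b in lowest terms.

F_att = 1/2·(g−p) = 1/2·(14,8) = (7.0000,4.0000)
o1: d²=117 > ρ²=30 → inactive
o2: d²=41 > ρ²=30 → inactive
o3: d²=26 ≤ ρ²=30; F_rep = 4·(-1,-5)/26² = (-0.0059,-0.0296)
F = F_att + ΣF_rep = (6.9941,3.9704)
Δp = p'−p = (0.3497,0.1985); α = Δx/Fx = (591/1690) / (1182/169) = 1/20
check: Δy/Fy = (671/3380) / (671/169) = 1/20 ✓

α = 1/20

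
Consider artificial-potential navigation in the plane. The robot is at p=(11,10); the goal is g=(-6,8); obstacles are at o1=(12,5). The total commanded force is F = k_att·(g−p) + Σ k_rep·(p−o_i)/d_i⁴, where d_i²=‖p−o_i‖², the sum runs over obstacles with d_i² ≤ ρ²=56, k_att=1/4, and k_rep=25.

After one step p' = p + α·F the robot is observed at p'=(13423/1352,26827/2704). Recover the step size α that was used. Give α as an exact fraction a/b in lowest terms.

F_att = 1/4·(g−p) = 1/4·(-17,-2) = (-4.2500,-0.5000)
o1: d²=26 ≤ ρ²=56; F_rep = 25·(-1,5)/26² = (-0.0370,0.1849)
F = F_att + ΣF_rep = (-4.2870,-0.3151)
Δp = p'−p = (-1.0717,-0.0788); α = Δx/Fx = (-1449/1352) / (-1449/338) = 1/4
check: Δy/Fy = (-213/2704) / (-213/676) = 1/4 ✓

α = 1/4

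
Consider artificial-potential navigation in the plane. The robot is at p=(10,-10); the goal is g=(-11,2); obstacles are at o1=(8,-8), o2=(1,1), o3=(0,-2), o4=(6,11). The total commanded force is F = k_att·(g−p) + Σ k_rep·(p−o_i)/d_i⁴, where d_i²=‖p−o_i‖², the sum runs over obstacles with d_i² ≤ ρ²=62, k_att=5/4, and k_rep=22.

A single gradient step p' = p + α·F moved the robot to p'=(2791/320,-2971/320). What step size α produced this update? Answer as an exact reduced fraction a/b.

α = 1/20

F_att = 5/4·(g−p) = 5/4·(-21,12) = (-26.2500,15.0000)
o1: d²=8 ≤ ρ²=62; F_rep = 22·(2,-2)/8² = (0.6875,-0.6875)
o2: d²=202 > ρ²=62 → inactive
o3: d²=164 > ρ²=62 → inactive
o4: d²=457 > ρ²=62 → inactive
F = F_att + ΣF_rep = (-25.5625,14.3125)
Δp = p'−p = (-1.2781,0.7156); α = Δx/Fx = (-409/320) / (-409/16) = 1/20
check: Δy/Fy = (229/320) / (229/16) = 1/20 ✓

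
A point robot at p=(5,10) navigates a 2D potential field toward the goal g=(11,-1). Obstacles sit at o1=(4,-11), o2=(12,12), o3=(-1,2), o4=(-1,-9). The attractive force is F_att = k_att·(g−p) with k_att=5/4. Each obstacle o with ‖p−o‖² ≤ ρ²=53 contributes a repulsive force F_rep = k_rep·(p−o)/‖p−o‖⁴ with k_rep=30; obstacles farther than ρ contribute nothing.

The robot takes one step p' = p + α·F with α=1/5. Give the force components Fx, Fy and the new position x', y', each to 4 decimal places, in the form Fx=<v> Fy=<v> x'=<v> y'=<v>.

F_att = 5/4·(g−p) = 5/4·(6,-11) = (7.5000,-13.7500)
o1: d²=442 > ρ²=53 → inactive
o2: d²=53 ≤ ρ²=53; F_rep = 30·(-7,-2)/53² = (-0.0748,-0.0214)
o3: d²=100 > ρ²=53 → inactive
o4: d²=397 > ρ²=53 → inactive
F = F_att + ΣF_rep = (7.4252,-13.7714)
p' = p + 1/5·F = (6.4850,7.2457)

Fx=7.4252 Fy=-13.7714 x'=6.4850 y'=7.2457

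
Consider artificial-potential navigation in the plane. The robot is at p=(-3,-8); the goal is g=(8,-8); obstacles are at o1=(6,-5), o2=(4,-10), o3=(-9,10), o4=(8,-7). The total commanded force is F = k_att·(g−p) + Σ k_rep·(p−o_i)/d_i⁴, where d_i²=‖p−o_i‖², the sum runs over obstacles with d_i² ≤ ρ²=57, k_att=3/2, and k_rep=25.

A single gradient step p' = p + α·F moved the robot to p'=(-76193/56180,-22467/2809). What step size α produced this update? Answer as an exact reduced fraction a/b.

α = 1/10

F_att = 3/2·(g−p) = 3/2·(11,0) = (16.5000,0.0000)
o1: d²=90 > ρ²=57 → inactive
o2: d²=53 ≤ ρ²=57; F_rep = 25·(-7,2)/53² = (-0.0623,0.0178)
o3: d²=360 > ρ²=57 → inactive
o4: d²=122 > ρ²=57 → inactive
F = F_att + ΣF_rep = (16.4377,0.0178)
Δp = p'−p = (1.6438,0.0018); α = Δx/Fx = (92347/56180) / (92347/5618) = 1/10
check: Δy/Fy = (5/2809) / (50/2809) = 1/10 ✓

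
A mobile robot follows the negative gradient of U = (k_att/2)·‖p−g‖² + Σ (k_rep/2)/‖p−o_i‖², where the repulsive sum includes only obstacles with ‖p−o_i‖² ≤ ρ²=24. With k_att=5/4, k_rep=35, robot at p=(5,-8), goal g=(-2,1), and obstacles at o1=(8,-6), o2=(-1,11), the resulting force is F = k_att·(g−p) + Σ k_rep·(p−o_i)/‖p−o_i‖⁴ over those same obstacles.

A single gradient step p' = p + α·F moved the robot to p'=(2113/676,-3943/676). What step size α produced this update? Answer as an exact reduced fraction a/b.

F_att = 5/4·(g−p) = 5/4·(-7,9) = (-8.7500,11.2500)
o1: d²=13 ≤ ρ²=24; F_rep = 35·(-3,-2)/13² = (-0.6213,-0.4142)
o2: d²=397 > ρ²=24 → inactive
F = F_att + ΣF_rep = (-9.3713,10.8358)
Δp = p'−p = (-1.8743,2.1672); α = Δx/Fx = (-1267/676) / (-6335/676) = 1/5
check: Δy/Fy = (1465/676) / (7325/676) = 1/5 ✓

α = 1/5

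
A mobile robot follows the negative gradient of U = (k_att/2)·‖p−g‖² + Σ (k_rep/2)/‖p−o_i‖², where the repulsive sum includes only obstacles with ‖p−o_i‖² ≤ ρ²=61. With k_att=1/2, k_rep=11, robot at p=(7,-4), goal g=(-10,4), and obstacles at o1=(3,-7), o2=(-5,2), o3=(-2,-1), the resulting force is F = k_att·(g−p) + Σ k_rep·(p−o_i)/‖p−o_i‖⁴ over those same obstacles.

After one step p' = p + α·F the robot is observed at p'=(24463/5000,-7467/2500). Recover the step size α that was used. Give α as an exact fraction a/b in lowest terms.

F_att = 1/2·(g−p) = 1/2·(-17,8) = (-8.5000,4.0000)
o1: d²=25 ≤ ρ²=61; F_rep = 11·(4,3)/25² = (0.0704,0.0528)
o2: d²=180 > ρ²=61 → inactive
o3: d²=90 > ρ²=61 → inactive
F = F_att + ΣF_rep = (-8.4296,4.0528)
Δp = p'−p = (-2.1074,1.0132); α = Δx/Fx = (-10537/5000) / (-10537/1250) = 1/4
check: Δy/Fy = (2533/2500) / (2533/625) = 1/4 ✓

α = 1/4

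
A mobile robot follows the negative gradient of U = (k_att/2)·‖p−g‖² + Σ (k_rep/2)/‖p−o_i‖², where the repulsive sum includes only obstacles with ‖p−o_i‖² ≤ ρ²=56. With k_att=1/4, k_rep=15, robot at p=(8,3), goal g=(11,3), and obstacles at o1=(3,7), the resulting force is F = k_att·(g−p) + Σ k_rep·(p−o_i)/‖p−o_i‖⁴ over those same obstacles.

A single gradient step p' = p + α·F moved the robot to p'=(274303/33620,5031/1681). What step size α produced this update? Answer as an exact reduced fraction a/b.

F_att = 1/4·(g−p) = 1/4·(3,0) = (0.7500,0.0000)
o1: d²=41 ≤ ρ²=56; F_rep = 15·(5,-4)/41² = (0.0446,-0.0357)
F = F_att + ΣF_rep = (0.7946,-0.0357)
Δp = p'−p = (0.1589,-0.0071); α = Δx/Fx = (5343/33620) / (5343/6724) = 1/5
check: Δy/Fy = (-12/1681) / (-60/1681) = 1/5 ✓

α = 1/5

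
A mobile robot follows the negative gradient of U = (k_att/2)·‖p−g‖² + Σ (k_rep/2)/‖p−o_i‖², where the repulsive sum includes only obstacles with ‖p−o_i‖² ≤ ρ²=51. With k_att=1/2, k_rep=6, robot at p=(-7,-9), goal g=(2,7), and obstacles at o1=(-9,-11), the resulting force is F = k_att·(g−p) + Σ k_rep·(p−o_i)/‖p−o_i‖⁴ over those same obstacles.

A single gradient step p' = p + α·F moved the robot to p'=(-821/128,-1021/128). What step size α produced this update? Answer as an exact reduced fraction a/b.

F_att = 1/2·(g−p) = 1/2·(9,16) = (4.5000,8.0000)
o1: d²=8 ≤ ρ²=51; F_rep = 6·(2,2)/8² = (0.1875,0.1875)
F = F_att + ΣF_rep = (4.6875,8.1875)
Δp = p'−p = (0.5859,1.0234); α = Δx/Fx = (75/128) / (75/16) = 1/8
check: Δy/Fy = (131/128) / (131/16) = 1/8 ✓

α = 1/8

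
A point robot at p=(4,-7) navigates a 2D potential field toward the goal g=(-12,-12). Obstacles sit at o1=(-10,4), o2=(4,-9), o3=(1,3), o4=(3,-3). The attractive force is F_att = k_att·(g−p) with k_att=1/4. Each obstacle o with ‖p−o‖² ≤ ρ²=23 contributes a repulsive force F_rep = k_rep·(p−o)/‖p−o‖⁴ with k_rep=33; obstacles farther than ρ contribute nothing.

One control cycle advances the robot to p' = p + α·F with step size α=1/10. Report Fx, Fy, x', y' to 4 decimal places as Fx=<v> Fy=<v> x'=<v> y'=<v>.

F_att = 1/4·(g−p) = 1/4·(-16,-5) = (-4.0000,-1.2500)
o1: d²=317 > ρ²=23 → inactive
o2: d²=4 ≤ ρ²=23; F_rep = 33·(0,2)/4² = (0.0000,4.1250)
o3: d²=109 > ρ²=23 → inactive
o4: d²=17 ≤ ρ²=23; F_rep = 33·(1,-4)/17² = (0.1142,-0.4567)
F = F_att + ΣF_rep = (-3.8858,2.4183)
p' = p + 1/10·F = (3.6114,-6.7582)

Fx=-3.8858 Fy=2.4183 x'=3.6114 y'=-6.7582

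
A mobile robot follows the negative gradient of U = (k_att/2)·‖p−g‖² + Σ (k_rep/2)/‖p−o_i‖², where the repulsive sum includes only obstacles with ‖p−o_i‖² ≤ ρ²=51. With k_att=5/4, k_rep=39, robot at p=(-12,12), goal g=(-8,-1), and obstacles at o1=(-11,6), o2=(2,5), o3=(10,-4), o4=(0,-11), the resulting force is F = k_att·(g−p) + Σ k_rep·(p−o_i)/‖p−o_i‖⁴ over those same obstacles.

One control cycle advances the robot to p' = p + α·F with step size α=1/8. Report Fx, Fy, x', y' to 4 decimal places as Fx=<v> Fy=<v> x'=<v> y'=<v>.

F_att = 5/4·(g−p) = 5/4·(4,-13) = (5.0000,-16.2500)
o1: d²=37 ≤ ρ²=51; F_rep = 39·(-1,6)/37² = (-0.0285,0.1709)
o2: d²=245 > ρ²=51 → inactive
o3: d²=740 > ρ²=51 → inactive
o4: d²=673 > ρ²=51 → inactive
F = F_att + ΣF_rep = (4.9715,-16.0791)
p' = p + 1/8·F = (-11.3786,9.9901)

Fx=4.9715 Fy=-16.0791 x'=-11.3786 y'=9.9901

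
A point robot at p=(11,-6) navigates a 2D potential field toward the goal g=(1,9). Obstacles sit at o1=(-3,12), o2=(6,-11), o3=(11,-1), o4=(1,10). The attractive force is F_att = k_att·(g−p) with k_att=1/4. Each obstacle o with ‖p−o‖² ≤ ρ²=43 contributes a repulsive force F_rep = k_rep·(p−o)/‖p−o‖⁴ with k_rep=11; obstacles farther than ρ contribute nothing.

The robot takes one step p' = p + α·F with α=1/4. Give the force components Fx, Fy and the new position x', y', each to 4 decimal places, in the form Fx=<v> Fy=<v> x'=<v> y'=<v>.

Fx=-2.5000 Fy=3.6620 x'=10.3750 y'=-5.0845

F_att = 1/4·(g−p) = 1/4·(-10,15) = (-2.5000,3.7500)
o1: d²=520 > ρ²=43 → inactive
o2: d²=50 > ρ²=43 → inactive
o3: d²=25 ≤ ρ²=43; F_rep = 11·(0,-5)/25² = (0.0000,-0.0880)
o4: d²=356 > ρ²=43 → inactive
F = F_att + ΣF_rep = (-2.5000,3.6620)
p' = p + 1/4·F = (10.3750,-5.0845)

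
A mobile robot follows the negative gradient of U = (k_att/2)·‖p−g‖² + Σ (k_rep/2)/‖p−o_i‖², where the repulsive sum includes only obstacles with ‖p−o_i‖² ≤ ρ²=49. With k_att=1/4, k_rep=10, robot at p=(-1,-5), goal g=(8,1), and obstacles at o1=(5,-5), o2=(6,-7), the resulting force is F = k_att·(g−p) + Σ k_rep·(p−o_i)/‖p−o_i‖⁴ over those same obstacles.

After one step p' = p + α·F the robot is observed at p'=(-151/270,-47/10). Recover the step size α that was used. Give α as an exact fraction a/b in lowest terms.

α = 1/5

F_att = 1/4·(g−p) = 1/4·(9,6) = (2.2500,1.5000)
o1: d²=36 ≤ ρ²=49; F_rep = 10·(-6,0)/36² = (-0.0463,0.0000)
o2: d²=53 > ρ²=49 → inactive
F = F_att + ΣF_rep = (2.2037,1.5000)
Δp = p'−p = (0.4407,0.3000); α = Δx/Fx = (119/270) / (119/54) = 1/5
check: Δy/Fy = (3/10) / (3/2) = 1/5 ✓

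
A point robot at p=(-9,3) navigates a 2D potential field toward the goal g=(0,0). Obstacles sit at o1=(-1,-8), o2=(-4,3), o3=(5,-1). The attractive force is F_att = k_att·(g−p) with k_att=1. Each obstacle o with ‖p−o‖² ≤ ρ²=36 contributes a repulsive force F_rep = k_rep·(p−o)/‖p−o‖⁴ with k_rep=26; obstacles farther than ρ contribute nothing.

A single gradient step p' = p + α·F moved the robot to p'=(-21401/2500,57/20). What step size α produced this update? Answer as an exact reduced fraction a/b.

F_att = 1·(g−p) = 1·(9,-3) = (9.0000,-3.0000)
o1: d²=185 > ρ²=36 → inactive
o2: d²=25 ≤ ρ²=36; F_rep = 26·(-5,0)/25² = (-0.2080,0.0000)
o3: d²=212 > ρ²=36 → inactive
F = F_att + ΣF_rep = (8.7920,-3.0000)
Δp = p'−p = (0.4396,-0.1500); α = Δx/Fx = (1099/2500) / (1099/125) = 1/20
check: Δy/Fy = (-3/20) / (-3) = 1/20 ✓

α = 1/20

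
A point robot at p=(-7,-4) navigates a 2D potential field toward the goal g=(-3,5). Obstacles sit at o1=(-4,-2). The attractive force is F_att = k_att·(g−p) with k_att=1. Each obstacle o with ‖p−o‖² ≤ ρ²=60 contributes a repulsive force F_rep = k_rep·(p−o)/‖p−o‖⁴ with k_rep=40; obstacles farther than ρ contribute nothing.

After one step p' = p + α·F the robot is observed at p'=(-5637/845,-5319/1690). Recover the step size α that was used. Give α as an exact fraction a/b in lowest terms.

α = 1/10

F_att = 1·(g−p) = 1·(4,9) = (4.0000,9.0000)
o1: d²=13 ≤ ρ²=60; F_rep = 40·(-3,-2)/13² = (-0.7101,-0.4734)
F = F_att + ΣF_rep = (3.2899,8.5266)
Δp = p'−p = (0.3290,0.8527); α = Δx/Fx = (278/845) / (556/169) = 1/10
check: Δy/Fy = (1441/1690) / (1441/169) = 1/10 ✓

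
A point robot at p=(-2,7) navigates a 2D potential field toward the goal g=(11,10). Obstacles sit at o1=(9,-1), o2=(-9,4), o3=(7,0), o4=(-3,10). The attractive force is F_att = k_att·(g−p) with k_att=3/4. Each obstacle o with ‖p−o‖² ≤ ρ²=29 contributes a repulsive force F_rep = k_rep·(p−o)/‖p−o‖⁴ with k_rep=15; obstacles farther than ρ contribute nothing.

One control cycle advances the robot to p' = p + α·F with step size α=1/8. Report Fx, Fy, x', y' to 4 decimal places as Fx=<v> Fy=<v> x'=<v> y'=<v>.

Fx=9.9000 Fy=1.8000 x'=-0.7625 y'=7.2250

F_att = 3/4·(g−p) = 3/4·(13,3) = (9.7500,2.2500)
o1: d²=185 > ρ²=29 → inactive
o2: d²=58 > ρ²=29 → inactive
o3: d²=130 > ρ²=29 → inactive
o4: d²=10 ≤ ρ²=29; F_rep = 15·(1,-3)/10² = (0.1500,-0.4500)
F = F_att + ΣF_rep = (9.9000,1.8000)
p' = p + 1/8·F = (-0.7625,7.2250)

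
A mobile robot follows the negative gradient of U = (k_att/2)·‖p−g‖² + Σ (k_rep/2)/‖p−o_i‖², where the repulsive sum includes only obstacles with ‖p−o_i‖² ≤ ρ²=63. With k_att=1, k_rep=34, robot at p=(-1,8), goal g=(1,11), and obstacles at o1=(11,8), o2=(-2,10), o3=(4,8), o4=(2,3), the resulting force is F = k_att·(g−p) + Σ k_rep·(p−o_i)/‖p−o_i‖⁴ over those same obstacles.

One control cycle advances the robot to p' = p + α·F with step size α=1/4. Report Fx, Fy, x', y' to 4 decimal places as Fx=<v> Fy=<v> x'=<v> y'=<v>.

Fx=2.9998 Fy=0.4271 x'=-0.2501 y'=8.1068

F_att = 1·(g−p) = 1·(2,3) = (2.0000,3.0000)
o1: d²=144 > ρ²=63 → inactive
o2: d²=5 ≤ ρ²=63; F_rep = 34·(1,-2)/5² = (1.3600,-2.7200)
o3: d²=25 ≤ ρ²=63; F_rep = 34·(-5,0)/25² = (-0.2720,0.0000)
o4: d²=34 ≤ ρ²=63; F_rep = 34·(-3,5)/34² = (-0.0882,0.1471)
F = F_att + ΣF_rep = (2.9998,0.4271)
p' = p + 1/4·F = (-0.2501,8.1068)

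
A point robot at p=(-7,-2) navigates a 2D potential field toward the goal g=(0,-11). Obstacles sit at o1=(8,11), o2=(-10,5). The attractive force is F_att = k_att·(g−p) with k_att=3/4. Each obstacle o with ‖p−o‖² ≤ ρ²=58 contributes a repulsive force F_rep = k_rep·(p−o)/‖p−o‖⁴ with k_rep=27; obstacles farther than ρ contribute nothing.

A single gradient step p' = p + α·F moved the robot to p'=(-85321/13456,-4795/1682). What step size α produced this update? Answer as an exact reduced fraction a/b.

F_att = 3/4·(g−p) = 3/4·(7,-9) = (5.2500,-6.7500)
o1: d²=394 > ρ²=58 → inactive
o2: d²=58 ≤ ρ²=58; F_rep = 27·(3,-7)/58² = (0.0241,-0.0562)
F = F_att + ΣF_rep = (5.2741,-6.8062)
Δp = p'−p = (0.6593,-0.8508); α = Δx/Fx = (8871/13456) / (8871/1682) = 1/8
check: Δy/Fy = (-1431/1682) / (-5724/841) = 1/8 ✓

α = 1/8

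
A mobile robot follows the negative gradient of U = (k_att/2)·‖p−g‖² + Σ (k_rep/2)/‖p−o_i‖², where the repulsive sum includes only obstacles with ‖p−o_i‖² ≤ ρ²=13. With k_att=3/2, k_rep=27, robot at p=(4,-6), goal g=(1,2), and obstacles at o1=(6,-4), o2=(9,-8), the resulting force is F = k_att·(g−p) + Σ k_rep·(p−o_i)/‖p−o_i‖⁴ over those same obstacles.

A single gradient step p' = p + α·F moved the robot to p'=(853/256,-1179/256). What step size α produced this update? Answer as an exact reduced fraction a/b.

α = 1/8

F_att = 3/2·(g−p) = 3/2·(-3,8) = (-4.5000,12.0000)
o1: d²=8 ≤ ρ²=13; F_rep = 27·(-2,-2)/8² = (-0.8438,-0.8438)
o2: d²=29 > ρ²=13 → inactive
F = F_att + ΣF_rep = (-5.3438,11.1562)
Δp = p'−p = (-0.6680,1.3945); α = Δx/Fx = (-171/256) / (-171/32) = 1/8
check: Δy/Fy = (357/256) / (357/32) = 1/8 ✓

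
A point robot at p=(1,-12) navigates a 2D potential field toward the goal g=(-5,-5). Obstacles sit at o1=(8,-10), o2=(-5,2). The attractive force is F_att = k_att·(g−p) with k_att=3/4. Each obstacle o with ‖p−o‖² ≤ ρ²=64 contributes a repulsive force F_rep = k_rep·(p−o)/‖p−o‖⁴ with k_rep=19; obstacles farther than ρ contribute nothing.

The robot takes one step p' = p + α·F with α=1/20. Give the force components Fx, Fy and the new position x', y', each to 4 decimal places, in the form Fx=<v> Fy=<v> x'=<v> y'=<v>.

F_att = 3/4·(g−p) = 3/4·(-6,7) = (-4.5000,5.2500)
o1: d²=53 ≤ ρ²=64; F_rep = 19·(-7,-2)/53² = (-0.0473,-0.0135)
o2: d²=232 > ρ²=64 → inactive
F = F_att + ΣF_rep = (-4.5473,5.2365)
p' = p + 1/20·F = (0.7726,-11.7382)

Fx=-4.5473 Fy=5.2365 x'=0.7726 y'=-11.7382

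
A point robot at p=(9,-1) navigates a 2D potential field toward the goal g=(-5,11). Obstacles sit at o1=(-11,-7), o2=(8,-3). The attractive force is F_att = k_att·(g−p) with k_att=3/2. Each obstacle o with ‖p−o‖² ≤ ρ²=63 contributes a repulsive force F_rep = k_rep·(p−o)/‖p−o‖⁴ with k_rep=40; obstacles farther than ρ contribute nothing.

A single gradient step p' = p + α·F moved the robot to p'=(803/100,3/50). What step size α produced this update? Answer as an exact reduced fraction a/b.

α = 1/20

F_att = 3/2·(g−p) = 3/2·(-14,12) = (-21.0000,18.0000)
o1: d²=436 > ρ²=63 → inactive
o2: d²=5 ≤ ρ²=63; F_rep = 40·(1,2)/5² = (1.6000,3.2000)
F = F_att + ΣF_rep = (-19.4000,21.2000)
Δp = p'−p = (-0.9700,1.0600); α = Δx/Fx = (-97/100) / (-97/5) = 1/20
check: Δy/Fy = (53/50) / (106/5) = 1/20 ✓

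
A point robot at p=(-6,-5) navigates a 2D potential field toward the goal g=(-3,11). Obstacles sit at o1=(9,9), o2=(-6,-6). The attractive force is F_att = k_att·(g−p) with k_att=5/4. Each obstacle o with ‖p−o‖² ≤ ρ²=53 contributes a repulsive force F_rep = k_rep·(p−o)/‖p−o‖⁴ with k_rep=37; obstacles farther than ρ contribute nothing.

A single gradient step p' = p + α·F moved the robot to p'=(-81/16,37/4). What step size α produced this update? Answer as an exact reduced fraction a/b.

F_att = 5/4·(g−p) = 5/4·(3,16) = (3.7500,20.0000)
o1: d²=421 > ρ²=53 → inactive
o2: d²=1 ≤ ρ²=53; F_rep = 37·(0,1)/1² = (0.0000,37.0000)
F = F_att + ΣF_rep = (3.7500,57.0000)
Δp = p'−p = (0.9375,14.2500); α = Δx/Fx = (15/16) / (15/4) = 1/4
check: Δy/Fy = (57/4) / (57) = 1/4 ✓

α = 1/4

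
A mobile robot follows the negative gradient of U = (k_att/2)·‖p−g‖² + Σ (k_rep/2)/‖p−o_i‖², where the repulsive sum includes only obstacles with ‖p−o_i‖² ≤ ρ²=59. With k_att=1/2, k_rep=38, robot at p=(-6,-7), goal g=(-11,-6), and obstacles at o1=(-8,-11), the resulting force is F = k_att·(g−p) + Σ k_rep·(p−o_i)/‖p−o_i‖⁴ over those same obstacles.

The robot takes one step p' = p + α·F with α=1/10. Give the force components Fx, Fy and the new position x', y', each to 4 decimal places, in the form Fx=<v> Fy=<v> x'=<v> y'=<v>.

F_att = 1/2·(g−p) = 1/2·(-5,1) = (-2.5000,0.5000)
o1: d²=20 ≤ ρ²=59; F_rep = 38·(2,4)/20² = (0.1900,0.3800)
F = F_att + ΣF_rep = (-2.3100,0.8800)
p' = p + 1/10·F = (-6.2310,-6.9120)

Fx=-2.3100 Fy=0.8800 x'=-6.2310 y'=-6.9120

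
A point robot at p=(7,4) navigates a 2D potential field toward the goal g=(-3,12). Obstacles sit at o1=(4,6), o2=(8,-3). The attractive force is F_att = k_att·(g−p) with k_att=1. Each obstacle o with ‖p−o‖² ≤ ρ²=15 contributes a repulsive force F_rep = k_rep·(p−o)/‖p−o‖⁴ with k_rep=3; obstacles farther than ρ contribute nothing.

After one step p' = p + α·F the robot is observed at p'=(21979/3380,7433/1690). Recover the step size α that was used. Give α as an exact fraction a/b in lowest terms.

F_att = 1·(g−p) = 1·(-10,8) = (-10.0000,8.0000)
o1: d²=13 ≤ ρ²=15; F_rep = 3·(3,-2)/13² = (0.0533,-0.0355)
o2: d²=50 > ρ²=15 → inactive
F = F_att + ΣF_rep = (-9.9467,7.9645)
Δp = p'−p = (-0.4973,0.3982); α = Δx/Fx = (-1681/3380) / (-1681/169) = 1/20
check: Δy/Fy = (673/1690) / (1346/169) = 1/20 ✓

α = 1/20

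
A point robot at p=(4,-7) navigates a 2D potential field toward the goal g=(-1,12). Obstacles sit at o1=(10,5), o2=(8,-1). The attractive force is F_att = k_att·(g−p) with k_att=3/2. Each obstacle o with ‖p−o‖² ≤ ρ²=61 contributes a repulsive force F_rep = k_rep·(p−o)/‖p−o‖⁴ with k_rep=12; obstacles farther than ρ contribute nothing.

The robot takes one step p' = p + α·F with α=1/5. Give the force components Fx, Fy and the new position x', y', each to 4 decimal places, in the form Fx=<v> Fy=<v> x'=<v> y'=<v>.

Fx=-7.5178 Fy=28.4734 x'=2.4964 y'=-1.3053

F_att = 3/2·(g−p) = 3/2·(-5,19) = (-7.5000,28.5000)
o1: d²=180 > ρ²=61 → inactive
o2: d²=52 ≤ ρ²=61; F_rep = 12·(-4,-6)/52² = (-0.0178,-0.0266)
F = F_att + ΣF_rep = (-7.5178,28.4734)
p' = p + 1/5·F = (2.4964,-1.3053)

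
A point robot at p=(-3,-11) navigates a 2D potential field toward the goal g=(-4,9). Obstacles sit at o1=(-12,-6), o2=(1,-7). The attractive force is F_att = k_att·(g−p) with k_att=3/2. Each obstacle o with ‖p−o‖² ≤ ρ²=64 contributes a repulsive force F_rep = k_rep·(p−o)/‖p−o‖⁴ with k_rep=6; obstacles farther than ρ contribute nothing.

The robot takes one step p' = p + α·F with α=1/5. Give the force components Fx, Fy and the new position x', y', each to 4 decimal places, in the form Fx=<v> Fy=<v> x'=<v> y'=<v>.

F_att = 3/2·(g−p) = 3/2·(-1,20) = (-1.5000,30.0000)
o1: d²=106 > ρ²=64 → inactive
o2: d²=32 ≤ ρ²=64; F_rep = 6·(-4,-4)/32² = (-0.0234,-0.0234)
F = F_att + ΣF_rep = (-1.5234,29.9766)
p' = p + 1/5·F = (-3.3047,-5.0047)

Fx=-1.5234 Fy=29.9766 x'=-3.3047 y'=-5.0047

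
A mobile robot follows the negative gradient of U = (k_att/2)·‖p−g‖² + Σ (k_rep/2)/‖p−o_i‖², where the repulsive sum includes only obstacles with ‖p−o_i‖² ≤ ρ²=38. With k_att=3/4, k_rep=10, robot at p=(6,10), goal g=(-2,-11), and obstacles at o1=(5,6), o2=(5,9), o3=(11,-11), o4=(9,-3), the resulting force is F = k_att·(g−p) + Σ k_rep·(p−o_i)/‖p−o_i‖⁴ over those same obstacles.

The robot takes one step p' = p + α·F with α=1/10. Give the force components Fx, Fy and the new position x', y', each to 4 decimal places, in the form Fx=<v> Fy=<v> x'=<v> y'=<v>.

Fx=-3.4654 Fy=-13.1116 x'=5.6535 y'=8.6888

F_att = 3/4·(g−p) = 3/4·(-8,-21) = (-6.0000,-15.7500)
o1: d²=17 ≤ ρ²=38; F_rep = 10·(1,4)/17² = (0.0346,0.1384)
o2: d²=2 ≤ ρ²=38; F_rep = 10·(1,1)/2² = (2.5000,2.5000)
o3: d²=466 > ρ²=38 → inactive
o4: d²=178 > ρ²=38 → inactive
F = F_att + ΣF_rep = (-3.4654,-13.1116)
p' = p + 1/10·F = (5.6535,8.6888)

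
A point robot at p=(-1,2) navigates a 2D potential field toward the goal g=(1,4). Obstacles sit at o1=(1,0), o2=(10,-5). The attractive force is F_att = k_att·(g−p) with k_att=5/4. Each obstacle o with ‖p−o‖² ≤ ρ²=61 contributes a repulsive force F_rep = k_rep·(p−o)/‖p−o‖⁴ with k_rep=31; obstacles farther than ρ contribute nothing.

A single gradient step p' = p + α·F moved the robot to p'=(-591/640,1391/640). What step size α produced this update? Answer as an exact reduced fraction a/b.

F_att = 5/4·(g−p) = 5/4·(2,2) = (2.5000,2.5000)
o1: d²=8 ≤ ρ²=61; F_rep = 31·(-2,2)/8² = (-0.9688,0.9688)
o2: d²=170 > ρ²=61 → inactive
F = F_att + ΣF_rep = (1.5312,3.4688)
Δp = p'−p = (0.0766,0.1734); α = Δx/Fx = (49/640) / (49/32) = 1/20
check: Δy/Fy = (111/640) / (111/32) = 1/20 ✓

α = 1/20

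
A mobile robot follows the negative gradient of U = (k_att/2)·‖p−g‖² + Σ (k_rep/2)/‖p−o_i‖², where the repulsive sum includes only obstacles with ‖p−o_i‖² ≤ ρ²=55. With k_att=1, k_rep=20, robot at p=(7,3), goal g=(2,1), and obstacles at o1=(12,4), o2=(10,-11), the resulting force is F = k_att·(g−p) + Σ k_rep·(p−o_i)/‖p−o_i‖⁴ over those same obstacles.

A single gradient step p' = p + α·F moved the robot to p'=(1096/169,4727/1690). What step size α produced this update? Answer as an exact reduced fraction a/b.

α = 1/10

F_att = 1·(g−p) = 1·(-5,-2) = (-5.0000,-2.0000)
o1: d²=26 ≤ ρ²=55; F_rep = 20·(-5,-1)/26² = (-0.1479,-0.0296)
o2: d²=205 > ρ²=55 → inactive
F = F_att + ΣF_rep = (-5.1479,-2.0296)
Δp = p'−p = (-0.5148,-0.2030); α = Δx/Fx = (-87/169) / (-870/169) = 1/10
check: Δy/Fy = (-343/1690) / (-343/169) = 1/10 ✓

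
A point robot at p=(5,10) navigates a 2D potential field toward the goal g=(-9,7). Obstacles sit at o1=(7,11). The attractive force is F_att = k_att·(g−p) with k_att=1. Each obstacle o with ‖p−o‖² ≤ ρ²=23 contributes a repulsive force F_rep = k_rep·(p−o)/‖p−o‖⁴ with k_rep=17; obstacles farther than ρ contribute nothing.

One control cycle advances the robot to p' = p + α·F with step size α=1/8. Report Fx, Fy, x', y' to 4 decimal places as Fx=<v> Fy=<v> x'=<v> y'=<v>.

Fx=-15.3600 Fy=-3.6800 x'=3.0800 y'=9.5400

F_att = 1·(g−p) = 1·(-14,-3) = (-14.0000,-3.0000)
o1: d²=5 ≤ ρ²=23; F_rep = 17·(-2,-1)/5² = (-1.3600,-0.6800)
F = F_att + ΣF_rep = (-15.3600,-3.6800)
p' = p + 1/8·F = (3.0800,9.5400)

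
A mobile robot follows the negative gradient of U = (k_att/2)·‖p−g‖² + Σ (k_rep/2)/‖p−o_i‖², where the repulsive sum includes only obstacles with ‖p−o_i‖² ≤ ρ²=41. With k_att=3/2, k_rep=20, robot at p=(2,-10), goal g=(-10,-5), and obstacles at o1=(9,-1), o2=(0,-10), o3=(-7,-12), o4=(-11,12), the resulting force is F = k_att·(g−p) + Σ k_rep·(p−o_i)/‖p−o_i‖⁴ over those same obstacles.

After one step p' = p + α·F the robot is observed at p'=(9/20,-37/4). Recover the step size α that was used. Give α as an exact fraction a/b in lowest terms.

F_att = 3/2·(g−p) = 3/2·(-12,5) = (-18.0000,7.5000)
o1: d²=130 > ρ²=41 → inactive
o2: d²=4 ≤ ρ²=41; F_rep = 20·(2,0)/4² = (2.5000,0.0000)
o3: d²=85 > ρ²=41 → inactive
o4: d²=653 > ρ²=41 → inactive
F = F_att + ΣF_rep = (-15.5000,7.5000)
Δp = p'−p = (-1.5500,0.7500); α = Δx/Fx = (-31/20) / (-31/2) = 1/10
check: Δy/Fy = (3/4) / (15/2) = 1/10 ✓

α = 1/10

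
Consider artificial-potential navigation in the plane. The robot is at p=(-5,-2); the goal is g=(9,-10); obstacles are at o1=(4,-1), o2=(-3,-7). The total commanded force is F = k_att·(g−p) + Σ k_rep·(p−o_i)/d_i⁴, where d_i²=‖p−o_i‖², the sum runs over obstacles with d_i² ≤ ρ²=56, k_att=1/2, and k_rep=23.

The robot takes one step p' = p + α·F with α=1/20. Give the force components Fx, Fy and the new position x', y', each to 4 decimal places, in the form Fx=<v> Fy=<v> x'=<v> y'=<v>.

Fx=6.9453 Fy=-3.8633 x'=-4.6527 y'=-2.1932

F_att = 1/2·(g−p) = 1/2·(14,-8) = (7.0000,-4.0000)
o1: d²=82 > ρ²=56 → inactive
o2: d²=29 ≤ ρ²=56; F_rep = 23·(-2,5)/29² = (-0.0547,0.1367)
F = F_att + ΣF_rep = (6.9453,-3.8633)
p' = p + 1/20·F = (-4.6527,-2.1932)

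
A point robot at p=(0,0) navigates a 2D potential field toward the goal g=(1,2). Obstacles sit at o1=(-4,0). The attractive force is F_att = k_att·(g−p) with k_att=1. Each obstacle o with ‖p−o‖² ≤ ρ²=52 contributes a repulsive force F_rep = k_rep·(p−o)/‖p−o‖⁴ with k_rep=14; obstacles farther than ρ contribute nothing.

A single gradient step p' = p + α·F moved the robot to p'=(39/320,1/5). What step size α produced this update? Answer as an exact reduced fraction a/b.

α = 1/10

F_att = 1·(g−p) = 1·(1,2) = (1.0000,2.0000)
o1: d²=16 ≤ ρ²=52; F_rep = 14·(4,0)/16² = (0.2188,0.0000)
F = F_att + ΣF_rep = (1.2188,2.0000)
Δp = p'−p = (0.1219,0.2000); α = Δx/Fx = (39/320) / (39/32) = 1/10
check: Δy/Fy = (1/5) / (2) = 1/10 ✓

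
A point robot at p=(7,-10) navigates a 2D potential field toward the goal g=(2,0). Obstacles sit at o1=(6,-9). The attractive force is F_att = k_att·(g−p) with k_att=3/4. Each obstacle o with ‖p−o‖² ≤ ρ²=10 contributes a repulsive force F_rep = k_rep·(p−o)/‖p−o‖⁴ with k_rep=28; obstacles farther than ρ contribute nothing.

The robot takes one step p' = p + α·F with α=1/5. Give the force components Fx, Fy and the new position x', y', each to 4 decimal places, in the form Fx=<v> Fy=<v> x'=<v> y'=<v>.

Fx=3.2500 Fy=0.5000 x'=7.6500 y'=-9.9000

F_att = 3/4·(g−p) = 3/4·(-5,10) = (-3.7500,7.5000)
o1: d²=2 ≤ ρ²=10; F_rep = 28·(1,-1)/2² = (7.0000,-7.0000)
F = F_att + ΣF_rep = (3.2500,0.5000)
p' = p + 1/5·F = (7.6500,-9.9000)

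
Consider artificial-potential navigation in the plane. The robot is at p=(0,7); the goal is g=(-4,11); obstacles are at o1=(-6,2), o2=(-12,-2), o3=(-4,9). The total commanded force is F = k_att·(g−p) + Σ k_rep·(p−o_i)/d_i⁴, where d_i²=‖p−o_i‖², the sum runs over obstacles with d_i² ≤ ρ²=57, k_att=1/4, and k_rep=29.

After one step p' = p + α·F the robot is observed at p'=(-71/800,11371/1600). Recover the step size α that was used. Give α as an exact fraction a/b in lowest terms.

F_att = 1/4·(g−p) = 1/4·(-4,4) = (-1.0000,1.0000)
o1: d²=61 > ρ²=57 → inactive
o2: d²=225 > ρ²=57 → inactive
o3: d²=20 ≤ ρ²=57; F_rep = 29·(4,-2)/20² = (0.2900,-0.1450)
F = F_att + ΣF_rep = (-0.7100,0.8550)
Δp = p'−p = (-0.0887,0.1069); α = Δx/Fx = (-71/800) / (-71/100) = 1/8
check: Δy/Fy = (171/1600) / (171/200) = 1/8 ✓

α = 1/8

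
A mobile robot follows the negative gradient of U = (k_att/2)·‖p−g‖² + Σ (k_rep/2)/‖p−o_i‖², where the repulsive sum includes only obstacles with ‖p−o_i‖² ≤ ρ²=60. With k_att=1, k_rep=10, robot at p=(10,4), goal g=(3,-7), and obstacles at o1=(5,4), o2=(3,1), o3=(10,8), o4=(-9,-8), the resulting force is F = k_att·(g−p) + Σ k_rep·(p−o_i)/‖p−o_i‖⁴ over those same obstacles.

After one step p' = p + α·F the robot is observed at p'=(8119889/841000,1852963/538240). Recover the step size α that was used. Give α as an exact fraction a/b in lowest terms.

F_att = 1·(g−p) = 1·(-7,-11) = (-7.0000,-11.0000)
o1: d²=25 ≤ ρ²=60; F_rep = 10·(5,0)/25² = (0.0800,0.0000)
o2: d²=58 ≤ ρ²=60; F_rep = 10·(7,3)/58² = (0.0208,0.0089)
o3: d²=16 ≤ ρ²=60; F_rep = 10·(0,-4)/16² = (0.0000,-0.1562)
o4: d²=505 > ρ²=60 → inactive
F = F_att + ΣF_rep = (-6.8992,-11.1473)
Δp = p'−p = (-0.3450,-0.5574); α = Δx/Fx = (-290111/841000) / (-290111/42050) = 1/20
check: Δy/Fy = (-299997/538240) / (-299997/26912) = 1/20 ✓

α = 1/20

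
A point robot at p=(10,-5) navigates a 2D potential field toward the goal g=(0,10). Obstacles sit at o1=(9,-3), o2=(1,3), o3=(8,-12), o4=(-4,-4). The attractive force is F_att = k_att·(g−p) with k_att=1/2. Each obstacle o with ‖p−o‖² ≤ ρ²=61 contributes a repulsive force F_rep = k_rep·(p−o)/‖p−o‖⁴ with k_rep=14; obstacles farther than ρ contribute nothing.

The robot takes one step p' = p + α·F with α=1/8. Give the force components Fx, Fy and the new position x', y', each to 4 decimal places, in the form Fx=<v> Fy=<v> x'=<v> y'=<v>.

Fx=-4.4300 Fy=6.4149 x'=9.4462 y'=-4.1981

F_att = 1/2·(g−p) = 1/2·(-10,15) = (-5.0000,7.5000)
o1: d²=5 ≤ ρ²=61; F_rep = 14·(1,-2)/5² = (0.5600,-1.1200)
o2: d²=145 > ρ²=61 → inactive
o3: d²=53 ≤ ρ²=61; F_rep = 14·(2,7)/53² = (0.0100,0.0349)
o4: d²=197 > ρ²=61 → inactive
F = F_att + ΣF_rep = (-4.4300,6.4149)
p' = p + 1/8·F = (9.4462,-4.1981)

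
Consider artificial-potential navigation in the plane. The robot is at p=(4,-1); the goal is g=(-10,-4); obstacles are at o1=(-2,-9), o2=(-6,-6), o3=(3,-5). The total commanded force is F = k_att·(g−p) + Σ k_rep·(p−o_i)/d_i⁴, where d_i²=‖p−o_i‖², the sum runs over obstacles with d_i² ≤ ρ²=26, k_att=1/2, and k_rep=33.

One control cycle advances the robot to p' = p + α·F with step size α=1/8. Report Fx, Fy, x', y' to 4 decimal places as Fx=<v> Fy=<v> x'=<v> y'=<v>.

F_att = 1/2·(g−p) = 1/2·(-14,-3) = (-7.0000,-1.5000)
o1: d²=100 > ρ²=26 → inactive
o2: d²=125 > ρ²=26 → inactive
o3: d²=17 ≤ ρ²=26; F_rep = 33·(1,4)/17² = (0.1142,0.4567)
F = F_att + ΣF_rep = (-6.8858,-1.0433)
p' = p + 1/8·F = (3.1393,-1.1304)

Fx=-6.8858 Fy=-1.0433 x'=3.1393 y'=-1.1304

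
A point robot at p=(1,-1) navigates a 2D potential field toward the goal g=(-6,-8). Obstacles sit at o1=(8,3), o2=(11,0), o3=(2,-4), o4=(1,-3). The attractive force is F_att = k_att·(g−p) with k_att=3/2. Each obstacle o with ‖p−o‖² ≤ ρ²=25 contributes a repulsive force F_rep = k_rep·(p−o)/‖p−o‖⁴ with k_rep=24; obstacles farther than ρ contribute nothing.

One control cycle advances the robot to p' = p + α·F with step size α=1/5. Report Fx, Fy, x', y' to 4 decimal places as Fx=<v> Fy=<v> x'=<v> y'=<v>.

Fx=-10.7400 Fy=-6.7800 x'=-1.1480 y'=-2.3560

F_att = 3/2·(g−p) = 3/2·(-7,-7) = (-10.5000,-10.5000)
o1: d²=65 > ρ²=25 → inactive
o2: d²=101 > ρ²=25 → inactive
o3: d²=10 ≤ ρ²=25; F_rep = 24·(-1,3)/10² = (-0.2400,0.7200)
o4: d²=4 ≤ ρ²=25; F_rep = 24·(0,2)/4² = (0.0000,3.0000)
F = F_att + ΣF_rep = (-10.7400,-6.7800)
p' = p + 1/5·F = (-1.1480,-2.3560)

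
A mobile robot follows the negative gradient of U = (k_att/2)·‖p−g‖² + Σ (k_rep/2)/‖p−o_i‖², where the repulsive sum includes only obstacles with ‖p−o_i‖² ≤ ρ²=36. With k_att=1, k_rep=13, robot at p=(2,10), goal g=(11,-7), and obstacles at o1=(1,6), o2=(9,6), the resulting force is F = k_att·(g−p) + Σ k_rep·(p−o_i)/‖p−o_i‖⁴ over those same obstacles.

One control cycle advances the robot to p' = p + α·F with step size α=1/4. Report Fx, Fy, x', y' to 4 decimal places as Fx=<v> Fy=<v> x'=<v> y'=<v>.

F_att = 1·(g−p) = 1·(9,-17) = (9.0000,-17.0000)
o1: d²=17 ≤ ρ²=36; F_rep = 13·(1,4)/17² = (0.0450,0.1799)
o2: d²=65 > ρ²=36 → inactive
F = F_att + ΣF_rep = (9.0450,-16.8201)
p' = p + 1/4·F = (4.2612,5.7950)

Fx=9.0450 Fy=-16.8201 x'=4.2612 y'=5.7950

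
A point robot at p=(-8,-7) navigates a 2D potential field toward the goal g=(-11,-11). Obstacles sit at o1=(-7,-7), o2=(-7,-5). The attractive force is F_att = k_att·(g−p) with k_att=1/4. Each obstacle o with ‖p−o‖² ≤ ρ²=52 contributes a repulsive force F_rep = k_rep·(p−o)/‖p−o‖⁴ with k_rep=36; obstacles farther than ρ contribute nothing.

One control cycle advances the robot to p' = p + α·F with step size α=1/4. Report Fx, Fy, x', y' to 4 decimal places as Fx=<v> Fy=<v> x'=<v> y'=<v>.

Fx=-38.1900 Fy=-3.8800 x'=-17.5475 y'=-7.9700

F_att = 1/4·(g−p) = 1/4·(-3,-4) = (-0.7500,-1.0000)
o1: d²=1 ≤ ρ²=52; F_rep = 36·(-1,0)/1² = (-36.0000,0.0000)
o2: d²=5 ≤ ρ²=52; F_rep = 36·(-1,-2)/5² = (-1.4400,-2.8800)
F = F_att + ΣF_rep = (-38.1900,-3.8800)
p' = p + 1/4·F = (-17.5475,-7.9700)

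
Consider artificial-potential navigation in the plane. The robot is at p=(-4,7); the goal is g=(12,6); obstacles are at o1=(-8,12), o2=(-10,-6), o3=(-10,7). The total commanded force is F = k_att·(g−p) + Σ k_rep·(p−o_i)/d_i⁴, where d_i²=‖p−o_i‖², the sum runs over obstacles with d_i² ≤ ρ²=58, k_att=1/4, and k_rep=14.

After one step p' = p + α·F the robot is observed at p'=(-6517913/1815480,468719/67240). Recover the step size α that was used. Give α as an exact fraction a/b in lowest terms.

α = 1/10

F_att = 1/4·(g−p) = 1/4·(16,-1) = (4.0000,-0.2500)
o1: d²=41 ≤ ρ²=58; F_rep = 14·(4,-5)/41² = (0.0333,-0.0416)
o2: d²=205 > ρ²=58 → inactive
o3: d²=36 ≤ ρ²=58; F_rep = 14·(6,0)/36² = (0.0648,0.0000)
F = F_att + ΣF_rep = (4.0981,-0.2916)
Δp = p'−p = (0.4098,-0.0292); α = Δx/Fx = (744007/1815480) / (744007/181548) = 1/10
check: Δy/Fy = (-1961/67240) / (-1961/6724) = 1/10 ✓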